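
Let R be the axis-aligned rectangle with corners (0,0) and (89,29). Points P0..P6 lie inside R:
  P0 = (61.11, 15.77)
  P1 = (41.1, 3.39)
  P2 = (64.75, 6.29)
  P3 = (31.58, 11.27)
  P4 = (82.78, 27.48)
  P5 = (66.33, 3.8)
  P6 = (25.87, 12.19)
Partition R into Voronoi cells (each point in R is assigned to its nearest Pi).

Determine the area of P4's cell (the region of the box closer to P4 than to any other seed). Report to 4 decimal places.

Area of P4's cell: 304.4881

1. box [0,89]×[0,29]: [(0, 0) (89, 0) (89, 29) (0, 29)]
2. ⊥bis P4·P0 via (71.945,21.625): [(83.6307, 0) (89, 0) (89, 29) (67.9597, 29)]  |A|=382.9393
3. ⊥bis P4·P1 via (61.94,15.435): [(83.6307, 0) (89, 0) (89, 29) (67.9597, 29)]  |A|=382.9393
4. ⊥bis P4·P2 via (73.765,16.885): [(75.1374, 15.7172) (89, 3.9219) (89, 29) (67.9597, 29)]  |A|=313.5597
5. ⊥bis P4·P3 via (57.18,19.375): [(75.1374, 15.7172) (89, 3.9219) (89, 29) (67.9597, 29)]  |A|=313.5597
6. ⊥bis P4·P5 via (74.555,15.64): [(75.1374, 15.7172) (78.2223, 13.0924) (89, 5.6054) (89, 29) (67.9597, 29)]  |A|=304.4881
7. ⊥bis P4·P6 via (54.325,19.835): [(75.1374, 15.7172) (78.2223, 13.0924) (89, 5.6054) (89, 29) (67.9597, 29)]  |A|=304.4881
8. canonical 5-gon: [(75.1374, 15.7172) (78.2223, 13.0924) (89, 5.6054) (89, 29) (67.9597, 29)]
9. shoelace: 304.4881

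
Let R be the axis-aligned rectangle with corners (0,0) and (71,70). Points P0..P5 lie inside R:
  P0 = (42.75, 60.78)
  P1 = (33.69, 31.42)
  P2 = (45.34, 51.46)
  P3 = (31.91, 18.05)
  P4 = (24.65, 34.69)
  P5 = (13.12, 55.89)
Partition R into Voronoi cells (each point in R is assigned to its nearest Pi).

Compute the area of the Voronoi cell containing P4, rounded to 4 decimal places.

Area of P4's cell: 686.3730

1. box [0,71]×[0,70]: [(0, 0) (71, 0) (71, 70) (0, 70)]
2. ⊥bis P4·P0 via (33.7,47.735): [(0, 0) (71, 0) (71, 21.858) (1.6064, 70) (0, 70)]  |A|=3299.6283
3. ⊥bis P4·P1 via (29.17,33.055): [(0, 0) (17.2132, 0) (34.3236, 47.3024) (1.6064, 70) (0, 70)]  |A|=1626.6695
4. ⊥bis P4·P2 via (34.995,43.075): [(0, 0) (17.2132, 0) (33.4735, 44.9521) (28.0291, 51.6692) (1.6064, 70) (0, 70)]  |A|=1617.4166
5. ⊥bis P4·P3 via (28.28,26.37): [(0, 14.0315) (26.4655, 25.5783) (33.4735, 44.9521) (28.0291, 51.6692) (1.6064, 70) (0, 70)]  |A|=1211.5994
6. ⊥bis P4·P5 via (18.885,45.29): [(0, 35.0191) (0, 14.0315) (26.4655, 25.5783) (33.4735, 44.9521) (28.82, 50.6934)]  |A|=686.373
7. canonical 5-gon: [(0, 35.0191) (0, 14.0315) (26.4655, 25.5783) (33.4735, 44.9521) (28.82, 50.6934)]
8. shoelace: 686.373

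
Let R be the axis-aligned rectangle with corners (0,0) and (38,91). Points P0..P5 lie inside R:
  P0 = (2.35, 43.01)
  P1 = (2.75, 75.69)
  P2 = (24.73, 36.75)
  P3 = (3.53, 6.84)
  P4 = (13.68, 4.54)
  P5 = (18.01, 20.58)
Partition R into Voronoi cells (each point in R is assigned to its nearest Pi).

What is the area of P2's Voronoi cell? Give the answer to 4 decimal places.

Area of P2's cell: 849.0251

1. box [0,38]×[0,91]: [(0, 0) (38, 0) (38, 91) (0, 91)]
2. ⊥bis P2·P0 via (13.54,39.88): [(2.385, 0) (38, 0) (38, 91) (27.839, 91)]  |A|=2082.8087
3. ⊥bis P2·P1 via (13.74,56.22): [(18.93, 59.1495) (2.385, 0) (38, 0) (38, 69.9138)]  |A|=1719.9341
4. ⊥bis P2·P3 via (14.13,21.795): [(18.93, 59.1495) (9.416, 25.1363) (38, 4.8761) (38, 69.9138)]  |A|=1202.6306
5. ⊥bis P2·P4 via (19.205,20.645): [(18.93, 59.1495) (9.416, 25.1363) (12.514, 22.9404) (38, 14.1972) (38, 69.9138)]  |A|=1083.8522
6. ⊥bis P2·P5 via (21.37,28.665): [(18.93, 59.1495) (11.5451, 32.7481) (38, 21.7538) (38, 69.9138)]  |A|=849.0251
7. canonical 4-gon: [(18.93, 59.1495) (11.5451, 32.7481) (38, 21.7538) (38, 69.9138)]
8. shoelace: 849.0251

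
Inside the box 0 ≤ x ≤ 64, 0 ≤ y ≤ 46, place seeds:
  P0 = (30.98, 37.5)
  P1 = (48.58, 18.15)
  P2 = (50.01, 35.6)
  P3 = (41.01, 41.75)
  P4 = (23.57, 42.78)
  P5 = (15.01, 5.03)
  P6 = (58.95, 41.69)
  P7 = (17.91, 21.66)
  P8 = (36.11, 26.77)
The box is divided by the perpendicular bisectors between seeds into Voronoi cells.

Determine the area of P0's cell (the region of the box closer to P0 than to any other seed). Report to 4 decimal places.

Area of P0's cell: 150.9887

1. box [0,64]×[0,46]: [(0, 0) (64, 0) (64, 46) (0, 46)]
2. ⊥bis P0·P1 via (39.78,27.825): [(0, 0) (9.1883, 0) (59.7622, 46) (0, 46)]  |A|=1585.8611
3. ⊥bis P0·P2 via (40.495,36.55): [(0, 0) (9.1883, 0) (39.6083, 27.6688) (41.4385, 46) (0, 46)]  |A|=1417.9138
4. ⊥bis P0·P3 via (35.995,39.625): [(0, 0) (9.1883, 0) (39.6083, 27.6688) (39.8853, 30.4438) (33.2937, 46) (0, 46)]  |A|=1354.5629
5. ⊥bis P0·P4 via (27.275,40.14): [(0, 1.862) (0, 0) (9.1883, 0) (39.6083, 27.6688) (39.8853, 30.4438) (33.2937, 46) (31.4505, 46)]  |A|=660.481
6. ⊥bis P0·P5 via (22.995,21.265): [(16.2052, 24.6045) (29.2081, 18.2092) (39.6083, 27.6688) (39.8853, 30.4438) (33.2937, 46) (31.4505, 46)]  |A|=349.9547
7. ⊥bis P0·P6 via (44.965,39.595): [(16.2052, 24.6045) (29.2081, 18.2092) (39.6083, 27.6688) (39.8853, 30.4438) (33.2937, 46) (31.4505, 46)]  |A|=349.9547
8. ⊥bis P0·P7 via (24.445,29.58): [(21.4886, 32.0194) (33.4974, 22.1106) (39.6083, 27.6688) (39.8853, 30.4438) (33.2937, 46) (31.4505, 46)]  |A|=240.1757
9. ⊥bis P0·P8 via (33.545,32.135): [(21.4886, 32.0194) (25.8229, 28.4431) (38.2214, 34.3708) (33.2937, 46) (31.4505, 46)]  |A|=150.9887
10. canonical 5-gon: [(21.4886, 32.0194) (25.8229, 28.4431) (38.2214, 34.3708) (33.2937, 46) (31.4505, 46)]
11. shoelace: 150.9887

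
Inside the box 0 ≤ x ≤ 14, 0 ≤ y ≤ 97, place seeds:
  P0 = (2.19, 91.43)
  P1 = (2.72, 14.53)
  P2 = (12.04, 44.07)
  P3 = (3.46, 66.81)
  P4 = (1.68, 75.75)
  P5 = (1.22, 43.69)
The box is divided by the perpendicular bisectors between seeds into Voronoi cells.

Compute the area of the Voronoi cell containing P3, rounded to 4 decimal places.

Area of P3's cell: 228.8265

1. box [0,14]×[0,97]: [(0, 0) (14, 0) (14, 97) (0, 97)]
2. ⊥bis P3·P0 via (2.825,79.12): [(0, 78.9743) (0, 0) (14, 0) (14, 79.6965)]  |A|=1110.6951
3. ⊥bis P3·P1 via (3.09,40.67): [(0, 78.9743) (0, 40.7137) (14, 40.5156) (14, 79.6965)]  |A|=542.0899
4. ⊥bis P3·P2 via (7.75,55.44): [(0, 78.9743) (0, 52.5159) (14, 57.7982) (14, 79.6965)]  |A|=338.4968
5. ⊥bis P3·P4 via (2.57,71.28): [(0, 70.7683) (0, 52.5159) (14, 57.7982) (14, 73.5558)]  |A|=238.0702
6. ⊥bis P3·P5 via (2.34,55.25): [(0, 70.7683) (0, 55.4767) (6.244, 54.8718) (14, 57.7982) (14, 73.5558)]  |A|=228.8265
7. canonical 5-gon: [(0, 70.7683) (0, 55.4767) (6.244, 54.8718) (14, 57.7982) (14, 73.5558)]
8. shoelace: 228.8265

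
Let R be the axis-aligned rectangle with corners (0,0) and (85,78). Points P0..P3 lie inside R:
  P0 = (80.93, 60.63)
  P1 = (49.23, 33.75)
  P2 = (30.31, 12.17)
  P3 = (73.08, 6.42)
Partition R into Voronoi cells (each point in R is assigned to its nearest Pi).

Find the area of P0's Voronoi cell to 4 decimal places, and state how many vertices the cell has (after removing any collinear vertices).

Area of P0's cell: 1213.8515 (4 vertices)

1. box [0,85]×[0,78]: [(0, 0) (85, 0) (85, 78) (0, 78)]
2. ⊥bis P0·P1 via (65.08,47.19): [(85, 23.698) (85, 78) (38.9547, 78)]  |A|=1250.1758
3. ⊥bis P0·P2 via (55.62,36.4): [(85, 23.698) (85, 78) (38.9547, 78)]  |A|=1250.1758
4. ⊥bis P0·P3 via (77.005,33.525): [(76.62, 33.5808) (85, 32.3673) (85, 78) (38.9547, 78)]  |A|=1213.8515
5. canonical 4-gon: [(76.62, 33.5808) (85, 32.3673) (85, 78) (38.9547, 78)]
6. shoelace: 1213.8515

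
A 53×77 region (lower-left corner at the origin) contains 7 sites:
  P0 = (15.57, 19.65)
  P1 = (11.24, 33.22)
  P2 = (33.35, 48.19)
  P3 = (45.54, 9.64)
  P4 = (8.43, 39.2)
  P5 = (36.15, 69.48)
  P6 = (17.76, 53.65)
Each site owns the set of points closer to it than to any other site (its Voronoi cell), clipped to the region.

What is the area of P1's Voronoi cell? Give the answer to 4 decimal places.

1. box [0,53]×[0,77]: [(0, 0) (53, 0) (53, 77) (0, 77)]
2. ⊥bis P1·P0 via (13.405,26.435): [(0, 22.1576) (53, 39.0692) (53, 77) (0, 77)]  |A|=2458.488
3. ⊥bis P1·P2 via (22.295,40.705): [(0, 73.6337) (0, 22.1576) (28.6609, 31.3029)]  |A|=737.6735
4. ⊥bis P1·P3 via (28.39,21.43): [(0, 73.6337) (0, 22.1576) (28.6609, 31.3029)]  |A|=737.6735
5. ⊥bis P1·P4 via (9.835,36.21): [(21.5965, 41.7367) (0, 31.5885) (0, 22.1576) (28.6609, 31.3029)]  |A|=283.6603
6. ⊥bis P1·P5 via (23.695,51.35): [(21.5965, 41.7367) (0, 31.5885) (0, 22.1576) (28.6609, 31.3029)]  |A|=283.6603
7. ⊥bis P1·P6 via (14.5,43.435): [(22.0857, 41.0141) (20.8785, 41.3994) (0, 31.5885) (0, 22.1576) (28.6609, 31.3029)]  |A|=283.3184
8. canonical 5-gon: [(22.0857, 41.0141) (20.8785, 41.3994) (0, 31.5885) (0, 22.1576) (28.6609, 31.3029)]
9. shoelace: 283.3184

Area of P1's cell: 283.3184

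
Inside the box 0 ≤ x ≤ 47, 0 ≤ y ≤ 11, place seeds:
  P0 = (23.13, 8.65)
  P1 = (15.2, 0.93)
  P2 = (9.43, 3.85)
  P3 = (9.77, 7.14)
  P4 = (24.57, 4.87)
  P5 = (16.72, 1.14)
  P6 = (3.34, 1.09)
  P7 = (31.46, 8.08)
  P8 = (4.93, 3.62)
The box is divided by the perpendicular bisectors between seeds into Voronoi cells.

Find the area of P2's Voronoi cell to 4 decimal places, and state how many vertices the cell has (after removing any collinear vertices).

Area of P2's cell: 28.3366 (5 vertices)

1. box [0,47]×[0,11]: [(0, 0) (47, 0) (47, 11) (0, 11)]
2. ⊥bis P2·P0 via (16.28,6.25): [(0, 0) (18.4698, 0) (14.6158, 11) (0, 11)]  |A|=181.9705
3. ⊥bis P2·P1 via (12.315,2.39): [(0, 0) (11.1055, 0) (15.4571, 8.5988) (14.6158, 11) (0, 11)]  |A|=150.3085
4. ⊥bis P2·P3 via (9.6,5.495): [(0, 6.4871) (0, 0) (11.1055, 0) (13.6733, 5.0741)]  |A|=72.525
5. ⊥bis P2·P4 via (17,4.36): [(0, 6.4871) (0, 0) (11.1055, 0) (13.6733, 5.0741)]  |A|=72.525
6. ⊥bis P2·P5 via (13.075,2.495): [(0, 6.4871) (0, 0) (11.1055, 0) (13.6733, 5.0741)]  |A|=72.525
7. ⊥bis P2·P6 via (6.385,2.47): [(4.7887, 5.9922) (7.5044, 0) (11.1055, 0) (13.6733, 5.0741)]  |A|=34.5085
8. ⊥bis P2·P7 via (20.445,5.965): [(4.7887, 5.9922) (7.5044, 0) (11.1055, 0) (13.6733, 5.0741)]  |A|=34.5085
9. ⊥bis P2·P8 via (7.18,3.735): [(7.0767, 5.7558) (7.3539, 0.332) (7.5044, 0) (11.1055, 0) (13.6733, 5.0741)]  |A|=28.3366
10. canonical 5-gon: [(7.0767, 5.7558) (7.3539, 0.332) (7.5044, 0) (11.1055, 0) (13.6733, 5.0741)]
11. shoelace: 28.3366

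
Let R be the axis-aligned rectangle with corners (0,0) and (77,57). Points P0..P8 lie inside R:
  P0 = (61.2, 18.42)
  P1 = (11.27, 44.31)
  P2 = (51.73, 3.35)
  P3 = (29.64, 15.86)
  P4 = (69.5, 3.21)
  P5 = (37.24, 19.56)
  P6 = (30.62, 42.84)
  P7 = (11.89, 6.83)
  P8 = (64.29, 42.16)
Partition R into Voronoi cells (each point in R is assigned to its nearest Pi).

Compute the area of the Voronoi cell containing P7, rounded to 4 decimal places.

Area of P7's cell: 511.1511

1. box [0,77]×[0,57]: [(0, 0) (77, 0) (77, 57) (0, 57)]
2. ⊥bis P7·P0 via (36.545,12.625): [(0, 0) (39.5124, 0) (26.1149, 57) (0, 57)]  |A|=1870.3799
3. ⊥bis P7·P1 via (11.58,25.57): [(0, 25.3784) (0, 0) (39.5124, 0) (33.4175, 25.9312)]  |A|=936.3445
4. ⊥bis P7·P2 via (31.81,5.09): [(0, 25.3784) (0, 0) (31.3654, 0) (33.5728, 25.2705) (33.4175, 25.9312)]  |A|=833.4047
5. ⊥bis P7·P3 via (20.765,11.345): [(13.512, 25.602) (0, 25.3784) (0, 0) (26.5366, 0)]  |A|=511.1511
6. ⊥bis P7·P4 via (40.695,5.02): [(13.512, 25.602) (0, 25.3784) (0, 0) (26.5366, 0)]  |A|=511.1511
7. ⊥bis P7·P5 via (24.565,13.195): [(13.512, 25.602) (0, 25.3784) (0, 0) (26.5366, 0)]  |A|=511.1511
8. ⊥bis P7·P6 via (21.255,24.835): [(13.512, 25.602) (0, 25.3784) (0, 0) (26.5366, 0)]  |A|=511.1511
9. ⊥bis P7·P8 via (38.09,24.495): [(13.512, 25.602) (0, 25.3784) (0, 0) (26.5366, 0)]  |A|=511.1511
10. canonical 4-gon: [(13.512, 25.602) (0, 25.3784) (0, 0) (26.5366, 0)]
11. shoelace: 511.1511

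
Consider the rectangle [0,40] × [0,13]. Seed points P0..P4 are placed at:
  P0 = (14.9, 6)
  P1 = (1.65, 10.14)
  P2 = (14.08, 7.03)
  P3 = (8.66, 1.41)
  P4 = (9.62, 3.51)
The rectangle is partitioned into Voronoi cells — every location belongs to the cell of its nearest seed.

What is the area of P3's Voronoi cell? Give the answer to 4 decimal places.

1. box [0,40]×[0,13]: [(0, 0) (40, 0) (40, 13) (0, 13)]
2. ⊥bis P3·P0 via (11.78,3.705): [(0, 0) (14.5053, 0) (4.9428, 13) (0, 13)]  |A|=126.4128
3. ⊥bis P3·P1 via (5.155,5.775): [(0, 1.6356) (0, 0) (14.5053, 0) (8.3627, 8.3507)]  |A|=67.4042
4. ⊥bis P3·P2 via (11.37,4.22): [(7.6665, 7.7917) (0, 1.6356) (0, 0) (14.5053, 0) (11.4773, 4.1165)]  |A|=65.0597
5. ⊥bis P3·P4 via (9.14,2.46): [(3.97, 4.8234) (0, 1.6356) (0, 0) (14.5053, 0) (14.4972, 0.011)]  |A|=38.2679
6. canonical 5-gon: [(3.97, 4.8234) (0, 1.6356) (0, 0) (14.5053, 0) (14.4972, 0.011)]
7. shoelace: 38.2679

Area of P3's cell: 38.2679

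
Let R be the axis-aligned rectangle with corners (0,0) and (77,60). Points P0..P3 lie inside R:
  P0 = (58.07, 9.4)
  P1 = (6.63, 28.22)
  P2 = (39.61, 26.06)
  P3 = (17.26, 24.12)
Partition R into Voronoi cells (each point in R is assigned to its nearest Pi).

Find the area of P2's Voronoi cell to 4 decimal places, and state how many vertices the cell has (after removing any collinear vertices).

1. box [0,77]×[0,60]: [(0, 0) (77, 0) (77, 60) (0, 60)]
2. ⊥bis P2·P0 via (48.84,17.73): [(0, 0) (32.8388, 0) (77, 48.9325) (77, 60) (0, 60)]  |A|=3539.5416
3. ⊥bis P2·P1 via (23.12,27.14): [(21.3425, 0) (32.8388, 0) (77, 48.9325) (77, 60) (25.2721, 60)]  |A|=2141.1028
4. ⊥bis P2·P3 via (28.435,25.09): [(30.6128, 0) (32.8388, 0) (77, 48.9325) (77, 60) (25.4048, 60)]  |A|=1859.0131
5. canonical 5-gon: [(30.6128, 0) (32.8388, 0) (77, 48.9325) (77, 60) (25.4048, 60)]
6. shoelace: 1859.0131

Area of P2's cell: 1859.0131 (5 vertices)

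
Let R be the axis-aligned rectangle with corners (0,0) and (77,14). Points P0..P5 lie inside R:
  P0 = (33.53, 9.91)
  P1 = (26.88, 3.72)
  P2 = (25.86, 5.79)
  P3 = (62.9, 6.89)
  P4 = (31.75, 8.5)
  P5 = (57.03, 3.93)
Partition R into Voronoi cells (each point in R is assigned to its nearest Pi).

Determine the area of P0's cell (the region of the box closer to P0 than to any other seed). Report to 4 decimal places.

1. box [0,77]×[0,14]: [(0, 0) (77, 0) (77, 14) (0, 14)]
2. ⊥bis P0·P1 via (30.205,6.815): [(36.5486, 0) (77, 0) (77, 14) (23.517, 14)]  |A|=657.5408
3. ⊥bis P0·P2 via (29.695,7.85): [(30.3137, 6.6983) (36.5486, 0) (77, 0) (77, 14) (26.3915, 14)]  |A|=647.0465
4. ⊥bis P0·P3 via (48.215,8.4): [(30.3137, 6.6983) (36.5486, 0) (47.3513, 0) (48.7908, 14) (26.3915, 14)]  |A|=242.0411
5. ⊥bis P0·P4 via (32.64,9.205): [(39.9316, 0) (47.3513, 0) (48.7908, 14) (28.8417, 14)]  |A|=191.5814
6. ⊥bis P0·P5 via (45.28,6.92): [(39.9316, 0) (43.5191, 0) (47.0816, 14) (28.8417, 14)]  |A|=152.7918
7. canonical 4-gon: [(39.9316, 0) (43.5191, 0) (47.0816, 14) (28.8417, 14)]
8. shoelace: 152.7918

Area of P0's cell: 152.7918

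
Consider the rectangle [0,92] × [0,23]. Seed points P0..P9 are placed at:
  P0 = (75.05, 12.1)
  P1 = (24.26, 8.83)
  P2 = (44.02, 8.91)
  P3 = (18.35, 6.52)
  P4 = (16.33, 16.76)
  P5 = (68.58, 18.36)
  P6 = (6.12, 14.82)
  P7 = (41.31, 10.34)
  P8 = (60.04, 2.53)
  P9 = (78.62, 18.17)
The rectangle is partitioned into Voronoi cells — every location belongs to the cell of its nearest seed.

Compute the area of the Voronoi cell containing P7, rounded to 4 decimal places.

Area of P7's cell: 253.8968

1. box [0,92]×[0,23]: [(0, 0) (92, 0) (92, 23) (0, 23)]
2. ⊥bis P7·P0 via (58.18,11.22): [(0, 0) (58.7653, 0) (57.5655, 23) (0, 23)]  |A|=1337.8041
3. ⊥bis P7·P1 via (32.785,9.585): [(33.6339, 0) (58.7653, 0) (57.5655, 23) (31.5969, 23)]  |A|=587.6498
4. ⊥bis P7·P2 via (42.665,9.625): [(33.6339, 0) (37.5861, 0) (49.7227, 23) (31.5969, 23)]  |A|=253.8968
5. ⊥bis P7·P3 via (29.83,8.43): [(33.6339, 0) (37.5861, 0) (49.7227, 23) (31.5969, 23)]  |A|=253.8968
6. ⊥bis P7·P4 via (28.82,13.55): [(33.6339, 0) (37.5861, 0) (49.7227, 23) (31.5969, 23)]  |A|=253.8968
7. ⊥bis P7·P5 via (54.945,14.35): [(33.6339, 0) (37.5861, 0) (49.7227, 23) (31.5969, 23)]  |A|=253.8968
8. ⊥bis P7·P6 via (23.715,12.58): [(33.6339, 0) (37.5861, 0) (49.7227, 23) (31.5969, 23)]  |A|=253.8968
9. ⊥bis P7·P8 via (50.675,6.435): [(33.6339, 0) (37.5861, 0) (49.7227, 23) (31.5969, 23)]  |A|=253.8968
10. ⊥bis P7·P9 via (59.965,14.255): [(33.6339, 0) (37.5861, 0) (49.7227, 23) (31.5969, 23)]  |A|=253.8968
11. canonical 4-gon: [(33.6339, 0) (37.5861, 0) (49.7227, 23) (31.5969, 23)]
12. shoelace: 253.8968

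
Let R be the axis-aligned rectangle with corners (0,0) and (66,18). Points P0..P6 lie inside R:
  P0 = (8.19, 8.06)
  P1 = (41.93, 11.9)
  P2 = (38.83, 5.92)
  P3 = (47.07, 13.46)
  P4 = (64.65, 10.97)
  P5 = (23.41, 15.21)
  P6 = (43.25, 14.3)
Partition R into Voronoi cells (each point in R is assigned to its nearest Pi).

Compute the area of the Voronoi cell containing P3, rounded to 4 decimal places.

Area of P3's cell: 156.6798

1. box [0,66]×[0,18]: [(0, 0) (66, 0) (66, 18) (0, 18)]
2. ⊥bis P3·P0 via (27.63,10.76): [(29.1244, 0) (66, 0) (66, 18) (26.6244, 18)]  |A|=686.26
3. ⊥bis P3·P1 via (44.5,12.68): [(48.3484, 0) (66, 0) (66, 18) (42.8854, 18)]  |A|=366.896
4. ⊥bis P3·P2 via (42.95,9.69): [(46.6271, 5.6715) (51.8168, 0) (66, 0) (66, 18) (42.8854, 18)]  |A|=357.0604
5. ⊥bis P3·P4 via (55.86,12.215): [(46.6271, 5.6715) (51.8168, 0) (54.1299, 0) (56.6794, 18) (42.8854, 18)]  |A|=166.3438
6. ⊥bis P3·P5 via (35.24,14.335): [(46.6271, 5.6715) (51.8168, 0) (54.1299, 0) (56.6794, 18) (42.8854, 18)]  |A|=166.3438
7. ⊥bis P3·P6 via (45.16,13.88): [(44.7297, 11.9232) (46.6271, 5.6715) (51.8168, 0) (54.1299, 0) (56.6794, 18) (46.066, 18)]  |A|=156.6798
8. canonical 6-gon: [(44.7297, 11.9232) (46.6271, 5.6715) (51.8168, 0) (54.1299, 0) (56.6794, 18) (46.066, 18)]
9. shoelace: 156.6798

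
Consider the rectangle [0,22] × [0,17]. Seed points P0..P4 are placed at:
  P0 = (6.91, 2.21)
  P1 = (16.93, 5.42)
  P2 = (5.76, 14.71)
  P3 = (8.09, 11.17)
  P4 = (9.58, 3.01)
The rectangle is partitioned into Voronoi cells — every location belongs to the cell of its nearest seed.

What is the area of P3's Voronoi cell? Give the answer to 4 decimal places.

Area of P3's cell: 90.2810

1. box [0,22]×[0,17]: [(0, 0) (22, 0) (22, 17) (0, 17)]
2. ⊥bis P3·P0 via (7.5,6.69): [(0, 7.6777) (22, 4.7804) (22, 17) (0, 17)]  |A|=236.9606
3. ⊥bis P3·P1 via (12.51,8.295): [(0, 7.6777) (11.1531, 6.2089) (18.1722, 17) (0, 17)]  |A|=150.035
4. ⊥bis P3·P2 via (6.925,12.94): [(0, 8.382) (0, 7.6777) (11.1531, 6.2089) (18.1722, 17) (13.0934, 17)]  |A|=93.6157
5. ⊥bis P3·P4 via (8.835,7.09): [(0, 8.382) (0, 7.6777) (7.0029, 6.7555) (12.1159, 7.6891) (18.1722, 17) (13.0934, 17)]  |A|=90.281
6. canonical 6-gon: [(0, 8.382) (0, 7.6777) (7.0029, 6.7555) (12.1159, 7.6891) (18.1722, 17) (13.0934, 17)]
7. shoelace: 90.281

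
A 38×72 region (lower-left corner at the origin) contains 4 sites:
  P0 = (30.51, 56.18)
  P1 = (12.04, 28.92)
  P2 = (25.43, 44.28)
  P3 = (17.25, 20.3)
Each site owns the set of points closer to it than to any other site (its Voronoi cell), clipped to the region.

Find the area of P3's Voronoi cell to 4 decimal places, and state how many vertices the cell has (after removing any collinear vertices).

1. box [0,38]×[0,72]: [(0, 0) (38, 0) (38, 72) (0, 72)]
2. ⊥bis P3·P0 via (23.88,38.24): [(0, 47.0652) (0, 0) (38, 0) (38, 33.0217)]  |A|=1521.6522
3. ⊥bis P3·P1 via (14.645,24.61): [(32.1434, 35.1862) (0, 15.7584) (0, 0) (38, 0) (38, 33.0217)]  |A|=1018.4997
4. ⊥bis P3·P2 via (21.34,32.29): [(25.1828, 30.9791) (0, 15.7584) (0, 0) (38, 0) (38, 26.607)]  |A|=957.538
5. canonical 5-gon: [(25.1828, 30.9791) (0, 15.7584) (0, 0) (38, 0) (38, 26.607)]
6. shoelace: 957.538

Area of P3's cell: 957.5380 (5 vertices)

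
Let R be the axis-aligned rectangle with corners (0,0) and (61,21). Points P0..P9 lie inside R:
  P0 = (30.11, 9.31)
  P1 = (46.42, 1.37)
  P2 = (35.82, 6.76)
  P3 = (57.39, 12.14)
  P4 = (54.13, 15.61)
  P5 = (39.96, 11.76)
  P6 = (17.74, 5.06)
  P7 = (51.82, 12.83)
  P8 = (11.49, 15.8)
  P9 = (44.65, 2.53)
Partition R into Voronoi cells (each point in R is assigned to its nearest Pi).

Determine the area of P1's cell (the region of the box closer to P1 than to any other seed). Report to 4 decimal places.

Area of P1's cell: 57.5069

1. box [0,61]×[0,21]: [(0, 0) (61, 0) (61, 21) (0, 21)]
2. ⊥bis P1·P0 via (38.265,5.34): [(35.6654, 0) (61, 0) (61, 21) (45.8886, 21)]  |A|=424.6834
3. ⊥bis P1·P2 via (41.12,4.065): [(39.053, 0) (61, 0) (61, 21) (49.7313, 21)]  |A|=348.7651
4. ⊥bis P1·P3 via (51.905,6.755): [(45.7011, 13.0741) (39.053, 0) (58.5368, 0)]  |A|=127.3674
5. ⊥bis P1·P4 via (50.275,8.49): [(50.1184, 8.5748) (44.8607, 11.4215) (39.053, 0) (58.5368, 0)]  |A|=121.8267
6. ⊥bis P1·P5 via (43.19,6.565): [(50.1184, 8.5748) (48.1428, 9.6444) (42.0219, 5.8388) (39.053, 0) (58.5368, 0)]  |A|=110.1428
7. ⊥bis P1·P6 via (32.08,3.215): [(50.1184, 8.5748) (48.1428, 9.6444) (42.0219, 5.8388) (39.053, 0) (58.5368, 0)]  |A|=110.1428
8. ⊥bis P1·P7 via (49.12,7.1): [(53.6722, 4.955) (46.2361, 8.4589) (42.0219, 5.8388) (39.053, 0) (58.5368, 0)]  |A|=100.7195
9. ⊥bis P1·P8 via (28.955,8.585): [(53.6722, 4.955) (46.2361, 8.4589) (42.0219, 5.8388) (39.053, 0) (58.5368, 0)]  |A|=100.7195
10. ⊥bis P1·P9 via (45.535,1.95): [(53.6722, 4.955) (48.9597, 7.1756) (44.257, 0) (58.5368, 0)]  |A|=57.5069
11. canonical 4-gon: [(53.6722, 4.955) (48.9597, 7.1756) (44.257, 0) (58.5368, 0)]
12. shoelace: 57.5069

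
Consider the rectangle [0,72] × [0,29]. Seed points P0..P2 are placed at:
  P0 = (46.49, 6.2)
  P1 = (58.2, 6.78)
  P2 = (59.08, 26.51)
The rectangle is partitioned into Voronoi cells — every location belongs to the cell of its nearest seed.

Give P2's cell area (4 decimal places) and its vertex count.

Area of P2's cell: 369.3243 (4 vertices)

1. box [0,72]×[0,29]: [(0, 0) (72, 0) (72, 29) (0, 29)]
2. ⊥bis P2·P0 via (52.785,16.355): [(72, 4.4438) (72, 29) (32.3863, 29)]  |A|=486.3816
3. ⊥bis P2·P1 via (58.64,16.645): [(51.827, 16.9489) (72, 16.0491) (72, 29) (32.3863, 29)]  |A|=369.3243
4. canonical 4-gon: [(51.827, 16.9489) (72, 16.0491) (72, 29) (32.3863, 29)]
5. shoelace: 369.3243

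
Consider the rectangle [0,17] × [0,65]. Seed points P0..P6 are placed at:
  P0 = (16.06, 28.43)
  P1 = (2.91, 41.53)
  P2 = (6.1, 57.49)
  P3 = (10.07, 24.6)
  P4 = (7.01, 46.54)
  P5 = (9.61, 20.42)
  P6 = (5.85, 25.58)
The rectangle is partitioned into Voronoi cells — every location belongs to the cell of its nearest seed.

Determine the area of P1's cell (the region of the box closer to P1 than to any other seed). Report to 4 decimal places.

1. box [0,17]×[0,65]: [(0, 0) (17, 0) (17, 65) (0, 65)]
2. ⊥bis P1·P0 via (9.485,34.98): [(0, 25.4588) (17, 42.5237) (17, 65) (0, 65)]  |A|=527.1489
3. ⊥bis P1·P2 via (4.505,49.51): [(0, 50.4104) (0, 25.4588) (17, 42.5237) (17, 47.0126)]  |A|=250.2444
4. ⊥bis P1·P3 via (6.49,33.065): [(0, 50.4104) (0, 30.3203) (8.3689, 33.8596) (17, 42.5237) (17, 47.0126)]  |A|=229.9019
5. ⊥bis P1·P4 via (4.96,44.035): [(0, 48.0941) (0, 30.3203) (8.3689, 33.8596) (12.4221, 37.9283)]  |A|=120.2463
6. ⊥bis P1·P5 via (6.26,30.975): [(0, 48.0941) (0, 30.3203) (8.3689, 33.8596) (12.4221, 37.9283)]  |A|=120.2463
7. ⊥bis P1·P6 via (4.38,33.555): [(0, 48.0941) (0, 32.7477) (8.8944, 34.3871) (12.4221, 37.9283)]  |A|=108.1739
8. canonical 4-gon: [(0, 48.0941) (0, 32.7477) (8.8944, 34.3871) (12.4221, 37.9283)]
9. shoelace: 108.1739

Area of P1's cell: 108.1739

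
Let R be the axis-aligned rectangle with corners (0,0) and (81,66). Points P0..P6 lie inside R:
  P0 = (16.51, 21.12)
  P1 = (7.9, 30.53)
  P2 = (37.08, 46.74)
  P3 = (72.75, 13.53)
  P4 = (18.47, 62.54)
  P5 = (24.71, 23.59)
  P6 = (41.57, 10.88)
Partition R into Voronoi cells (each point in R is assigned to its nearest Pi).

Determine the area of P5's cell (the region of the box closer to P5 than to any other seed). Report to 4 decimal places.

1. box [0,81]×[0,66]: [(0, 0) (81, 0) (81, 66) (0, 66)]
2. ⊥bis P5·P0 via (20.61,22.355): [(27.3438, 0) (81, 0) (81, 66) (7.4633, 66)]  |A|=4197.3678
3. ⊥bis P5·P1 via (16.305,27.06): [(17.9746, 31.1041) (27.3438, 0) (81, 0) (81, 66) (32.3814, 66)]  |A|=3762.5982
4. ⊥bis P5·P2 via (30.895,35.165): [(21.6833, 40.0872) (17.9746, 31.1041) (27.3438, 0) (81, 0) (81, 8.3918)]  |A|=1424.1118
5. ⊥bis P5·P3 via (48.73,18.56): [(50.0625, 24.923) (21.6833, 40.0872) (17.9746, 31.1041) (27.3438, 0) (44.8434, 0)]  |A|=843.7343
6. ⊥bis P5·P4 via (21.59,43.065): [(50.0625, 24.923) (21.6833, 40.0872) (17.9746, 31.1041) (27.3438, 0) (44.8434, 0)]  |A|=843.7343
7. ⊥bis P5·P6 via (33.14,17.235): [(42.1307, 29.1613) (21.6833, 40.0872) (17.9746, 31.1041) (25.2892, 6.8208)]  |A|=398.2905
8. canonical 4-gon: [(42.1307, 29.1613) (21.6833, 40.0872) (17.9746, 31.1041) (25.2892, 6.8208)]
9. shoelace: 398.2905

Area of P5's cell: 398.2905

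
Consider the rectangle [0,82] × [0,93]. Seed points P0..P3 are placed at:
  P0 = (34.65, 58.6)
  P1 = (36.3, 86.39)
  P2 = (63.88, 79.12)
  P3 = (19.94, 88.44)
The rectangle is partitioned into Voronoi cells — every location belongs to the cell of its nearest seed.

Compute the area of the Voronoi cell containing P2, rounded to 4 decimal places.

1. box [0,82]×[0,93]: [(0, 0) (82, 0) (82, 93) (0, 93)]
2. ⊥bis P2·P0 via (49.265,68.86): [(82, 22.2302) (82, 93) (32.3183, 93)]  |A|=1757.9836
3. ⊥bis P2·P1 via (50.09,82.755): [(47.202, 71.7987) (82, 22.2302) (82, 93) (52.7905, 93)]  |A|=1540.9644
4. ⊥bis P2·P3 via (41.91,83.78): [(47.202, 71.7987) (82, 22.2302) (82, 93) (52.7905, 93)]  |A|=1540.9644
5. canonical 4-gon: [(47.202, 71.7987) (82, 22.2302) (82, 93) (52.7905, 93)]
6. shoelace: 1540.9644

Area of P2's cell: 1540.9644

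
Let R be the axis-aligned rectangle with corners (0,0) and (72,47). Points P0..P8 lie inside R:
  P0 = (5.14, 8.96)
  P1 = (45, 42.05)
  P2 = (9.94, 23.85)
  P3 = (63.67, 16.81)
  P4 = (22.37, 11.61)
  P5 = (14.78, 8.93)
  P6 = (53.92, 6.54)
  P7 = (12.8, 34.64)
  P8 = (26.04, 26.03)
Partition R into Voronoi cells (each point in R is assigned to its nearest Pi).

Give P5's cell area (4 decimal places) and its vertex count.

Area of P5's cell: 154.7212 (4 vertices)

1. box [0,72]×[0,47]: [(0, 0) (72, 0) (72, 47) (0, 47)]
2. ⊥bis P5·P0 via (9.96,8.945): [(9.9322, 0) (72, 0) (72, 47) (10.0784, 47)]  |A|=2913.7511
3. ⊥bis P5·P1 via (29.89,25.49): [(10.0678, 43.5766) (9.9322, 0) (57.8261, 0)]  |A|=1043.527
4. ⊥bis P5·P2 via (12.36,16.39): [(32.6497, 22.9719) (9.9808, 15.6182) (9.9322, 0) (57.8261, 0)]  |A|=726.9531
5. ⊥bis P5·P3 via (39.225,12.87): [(38.4498, 17.6797) (32.6497, 22.9719) (9.9808, 15.6182) (9.9322, 0) (41.2994, 0)]  |A|=580.8591
6. ⊥bis P5·P4 via (18.575,10.27): [(15.9974, 17.57) (9.9808, 15.6182) (9.9322, 0) (22.2013, 0)]  |A|=154.7212
7. ⊥bis P5·P6 via (34.35,7.735): [(15.9974, 17.57) (9.9808, 15.6182) (9.9322, 0) (22.2013, 0)]  |A|=154.7212
8. ⊥bis P5·P7 via (13.79,21.785): [(15.9974, 17.57) (9.9808, 15.6182) (9.9322, 0) (22.2013, 0)]  |A|=154.7212
9. ⊥bis P5·P8 via (20.41,17.48): [(15.9974, 17.57) (9.9808, 15.6182) (9.9322, 0) (22.2013, 0)]  |A|=154.7212
10. canonical 4-gon: [(15.9974, 17.57) (9.9808, 15.6182) (9.9322, 0) (22.2013, 0)]
11. shoelace: 154.7212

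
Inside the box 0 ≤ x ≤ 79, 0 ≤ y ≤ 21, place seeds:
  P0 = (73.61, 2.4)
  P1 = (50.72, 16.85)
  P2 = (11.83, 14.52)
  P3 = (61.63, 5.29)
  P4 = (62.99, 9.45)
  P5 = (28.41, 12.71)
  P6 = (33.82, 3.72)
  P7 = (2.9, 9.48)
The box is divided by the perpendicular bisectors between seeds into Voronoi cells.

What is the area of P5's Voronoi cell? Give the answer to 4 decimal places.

Area of P5's cell: 265.5469

1. box [0,79]×[0,21]: [(0, 0) (79, 0) (79, 21) (0, 21)]
2. ⊥bis P5·P0 via (51.01,7.555): [(0, 0) (49.2867, 0) (54.0768, 21) (0, 21)]  |A|=1085.3167
3. ⊥bis P5·P1 via (39.565,14.78): [(0, 0) (42.3077, 0) (38.4108, 21) (0, 21)]  |A|=847.5438
4. ⊥bis P5·P2 via (20.12,13.615): [(18.6337, 0) (42.3077, 0) (38.4108, 21) (20.9262, 21)]  |A|=432.165
5. ⊥bis P5·P3 via (45.02,9): [(18.6337, 0) (42.3077, 0) (38.4108, 21) (20.9262, 21)]  |A|=432.165
6. ⊥bis P5·P4 via (45.7,11.08): [(18.6337, 0) (42.3077, 0) (38.4108, 21) (20.9262, 21)]  |A|=432.165
7. ⊥bis P5·P6 via (31.115,8.215): [(18.7159, 0.7535) (39.812, 13.4487) (38.4108, 21) (20.9262, 21)]  |A|=265.5469
8. ⊥bis P5·P7 via (15.655,11.095): [(18.7159, 0.7535) (39.812, 13.4487) (38.4108, 21) (20.9262, 21)]  |A|=265.5469
9. canonical 4-gon: [(18.7159, 0.7535) (39.812, 13.4487) (38.4108, 21) (20.9262, 21)]
10. shoelace: 265.5469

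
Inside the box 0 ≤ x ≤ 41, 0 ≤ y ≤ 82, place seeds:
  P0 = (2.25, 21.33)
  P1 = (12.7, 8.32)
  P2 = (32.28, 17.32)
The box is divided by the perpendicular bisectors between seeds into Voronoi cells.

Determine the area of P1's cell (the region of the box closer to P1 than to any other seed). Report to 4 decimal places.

Area of P1's cell: 406.0826

1. box [0,41]×[0,82]: [(0, 0) (41, 0) (41, 82) (0, 82)]
2. ⊥bis P1·P0 via (7.475,14.825): [(0, 8.8209) (0, 0) (41, 0) (41, 41.7532)]  |A|=1036.769
3. ⊥bis P1·P2 via (22.49,12.82): [(17.7681, 23.0927) (0, 8.8209) (0, 0) (28.3827, 0)]  |A|=406.0826
4. canonical 4-gon: [(17.7681, 23.0927) (0, 8.8209) (0, 0) (28.3827, 0)]
5. shoelace: 406.0826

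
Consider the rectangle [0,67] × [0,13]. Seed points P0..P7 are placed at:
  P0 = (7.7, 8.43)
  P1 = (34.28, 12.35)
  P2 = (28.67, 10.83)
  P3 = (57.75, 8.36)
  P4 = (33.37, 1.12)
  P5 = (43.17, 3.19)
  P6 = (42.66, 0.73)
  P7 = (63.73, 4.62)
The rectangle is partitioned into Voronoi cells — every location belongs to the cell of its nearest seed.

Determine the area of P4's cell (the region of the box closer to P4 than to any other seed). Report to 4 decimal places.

Area of P4's cell: 81.7617

1. box [0,67]×[0,13]: [(0, 0) (67, 0) (67, 13) (0, 13)]
2. ⊥bis P4·P0 via (20.535,4.775): [(19.1752, 0) (67, 0) (67, 13) (22.8772, 13)]  |A|=597.6591
3. ⊥bis P4·P1 via (33.825,6.735): [(21.3803, 7.7434) (19.1752, 0) (67, 0) (67, 4.0467)]  |A|=277.4692
4. ⊥bis P4·P2 via (31.02,5.975): [(32.7672, 6.8207) (19.2551, 0.2803) (19.1752, 0) (67, 0) (67, 4.0467)]  |A|=233.9979
5. ⊥bis P4·P3 via (45.56,4.74): [(45.2423, 5.8098) (32.7672, 6.8207) (19.2551, 0.2803) (19.1752, 0) (46.9676, 0)]  |A|=131.7818
6. ⊥bis P4·P5 via (38.27,2.155): [(37.3632, 6.4483) (32.7672, 6.8207) (19.2551, 0.2803) (19.1752, 0) (38.7252, 0)]  |A|=82.8696
7. ⊥bis P4·P6 via (38.015,0.925): [(38.1004, 2.9582) (37.3632, 6.4483) (32.7672, 6.8207) (19.2551, 0.2803) (19.1752, 0) (37.9762, 0)]  |A|=81.7617
8. ⊥bis P4·P7 via (48.55,2.87): [(38.1004, 2.9582) (37.3632, 6.4483) (32.7672, 6.8207) (19.2551, 0.2803) (19.1752, 0) (37.9762, 0)]  |A|=81.7617
9. canonical 6-gon: [(38.1004, 2.9582) (37.3632, 6.4483) (32.7672, 6.8207) (19.2551, 0.2803) (19.1752, 0) (37.9762, 0)]
10. shoelace: 81.7617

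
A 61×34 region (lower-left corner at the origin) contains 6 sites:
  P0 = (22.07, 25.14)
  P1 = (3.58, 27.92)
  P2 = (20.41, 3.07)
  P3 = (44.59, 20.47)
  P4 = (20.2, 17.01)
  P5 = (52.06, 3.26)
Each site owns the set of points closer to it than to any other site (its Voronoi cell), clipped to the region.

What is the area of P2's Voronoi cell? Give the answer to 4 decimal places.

Area of P2's cell: 353.5107

1. box [0,61]×[0,34]: [(0, 0) (61, 0) (61, 34) (0, 34)]
2. ⊥bis P2·P0 via (21.24,14.105): [(0, 15.7026) (0, 0) (61, 0) (61, 11.1144)]  |A|=817.9189
3. ⊥bis P2·P1 via (11.995,15.495): [(11.0719, 14.8698) (0, 7.3712) (0, 0) (61, 0) (61, 11.1144)]  |A|=771.7971
4. ⊥bis P2·P3 via (32.5,11.77): [(31.3679, 13.3432) (11.0719, 14.8698) (0, 7.3712) (0, 0) (40.9697, 0)]  |A|=473.4907
5. ⊥bis P2·P4 via (20.305,10.04): [(33.6008, 10.2403) (3.5682, 9.7879) (0, 7.3712) (0, 0) (40.9697, 0)]  |A|=369.0923
6. ⊥bis P2·P5 via (36.235,3.165): [(36.2143, 6.6084) (33.6008, 10.2403) (3.5682, 9.7879) (0, 7.3712) (0, 0) (36.254, 0)]  |A|=353.5107
7. canonical 6-gon: [(36.2143, 6.6084) (33.6008, 10.2403) (3.5682, 9.7879) (0, 7.3712) (0, 0) (36.254, 0)]
8. shoelace: 353.5107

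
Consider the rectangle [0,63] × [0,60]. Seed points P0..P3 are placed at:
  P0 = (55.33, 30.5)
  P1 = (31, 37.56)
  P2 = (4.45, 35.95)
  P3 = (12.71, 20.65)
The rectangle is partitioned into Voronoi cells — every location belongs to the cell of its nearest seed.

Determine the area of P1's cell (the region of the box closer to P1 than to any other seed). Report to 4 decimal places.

Area of P1's cell: 1049.8236

1. box [0,63]×[0,60]: [(0, 0) (63, 0) (63, 60) (0, 60)]
2. ⊥bis P1·P0 via (43.165,34.03): [(0, 0) (33.2903, 0) (50.7009, 60) (0, 60)]  |A|=2519.7353
3. ⊥bis P1·P2 via (17.725,36.755): [(19.9538, 0) (33.2903, 0) (50.7009, 60) (16.3154, 60)]  |A|=1431.6578
4. ⊥bis P1·P3 via (21.855,29.105): [(17.9316, 33.3486) (36.9867, 12.7384) (50.7009, 60) (16.3154, 60)]  |A|=1049.8236
5. canonical 4-gon: [(17.9316, 33.3486) (36.9867, 12.7384) (50.7009, 60) (16.3154, 60)]
6. shoelace: 1049.8236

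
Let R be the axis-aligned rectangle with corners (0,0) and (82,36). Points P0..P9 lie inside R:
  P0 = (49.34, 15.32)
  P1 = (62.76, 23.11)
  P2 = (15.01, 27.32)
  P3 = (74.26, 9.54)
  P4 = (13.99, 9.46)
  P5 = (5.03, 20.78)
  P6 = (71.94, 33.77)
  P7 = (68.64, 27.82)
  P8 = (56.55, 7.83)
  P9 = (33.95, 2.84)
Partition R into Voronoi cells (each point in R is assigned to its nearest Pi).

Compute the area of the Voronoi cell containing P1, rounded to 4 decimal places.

Area of P1's cell: 269.5667

1. box [0,82]×[0,36]: [(0, 0) (82, 0) (82, 36) (0, 36)]
2. ⊥bis P1·P0 via (56.05,19.215): [(67.2039, 0) (82, 0) (82, 36) (46.3067, 36)]  |A|=908.8099
3. ⊥bis P1·P2 via (38.885,25.215): [(67.2039, 0) (82, 0) (82, 36) (46.3067, 36)]  |A|=908.8099
4. ⊥bis P1·P3 via (68.51,16.325): [(61.2828, 10.2003) (82, 27.7572) (82, 36) (46.3067, 36)]  |A|=545.8223
5. ⊥bis P1·P4 via (38.375,16.285): [(61.2828, 10.2003) (82, 27.7572) (82, 36) (46.3067, 36)]  |A|=545.8223
6. ⊥bis P1·P5 via (33.895,21.945): [(61.2828, 10.2003) (82, 27.7572) (82, 36) (46.3067, 36)]  |A|=545.8223
7. ⊥bis P1·P6 via (67.35,28.44): [(61.2828, 10.2003) (75.0159, 21.8384) (58.5712, 36) (46.3067, 36)]  |A|=351.1435
8. ⊥bis P1·P7 via (65.7,25.465): [(61.2828, 10.2003) (71.1972, 18.6023) (57.2613, 36) (46.3067, 36)]  |A|=286.1006
9. ⊥bis P1·P8 via (59.655,15.47): [(57.782, 16.2312) (64.958, 13.3148) (71.1972, 18.6023) (57.2613, 36) (46.3067, 36)]  |A|=269.5667
10. ⊥bis P1·P9 via (48.355,12.975): [(57.782, 16.2312) (64.958, 13.3148) (71.1972, 18.6023) (57.2613, 36) (46.3067, 36)]  |A|=269.5667
11. canonical 5-gon: [(57.782, 16.2312) (64.958, 13.3148) (71.1972, 18.6023) (57.2613, 36) (46.3067, 36)]
12. shoelace: 269.5667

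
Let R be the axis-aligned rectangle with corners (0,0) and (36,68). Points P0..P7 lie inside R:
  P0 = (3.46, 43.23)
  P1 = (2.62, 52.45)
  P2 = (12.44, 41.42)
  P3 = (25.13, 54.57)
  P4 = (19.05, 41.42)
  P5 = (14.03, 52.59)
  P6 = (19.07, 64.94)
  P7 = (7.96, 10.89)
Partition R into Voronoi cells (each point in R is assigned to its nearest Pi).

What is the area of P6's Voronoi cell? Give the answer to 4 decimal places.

1. box [0,36]×[0,68]: [(0, 0) (36, 0) (36, 68) (0, 68)]
2. ⊥bis P6·P0 via (11.265,54.085): [(0, 62.1848) (36, 36.3) (36, 68) (0, 68)]  |A|=675.2744
3. ⊥bis P6·P1 via (10.845,58.695): [(18.0487, 49.2074) (36, 36.3) (36, 68) (3.78, 68)]  |A|=587.2782
4. ⊥bis P6·P2 via (15.755,53.18): [(14.8356, 53.4392) (36, 47.4732) (36, 68) (3.78, 68)]  |A|=451.794
5. ⊥bis P6·P3 via (22.1,59.755): [(13.7466, 54.8735) (36, 67.8779) (36, 68) (3.78, 68)]  |A|=212.8279
6. ⊥bis P6·P4 via (19.06,53.18): [(13.7466, 54.8735) (36, 67.8779) (36, 68) (3.78, 68)]  |A|=212.8279
7. ⊥bis P6·P5 via (16.55,58.765): [(8.2066, 62.1699) (18.8204, 57.8385) (36, 67.8779) (36, 68) (3.78, 68)]  |A|=186.1044
8. ⊥bis P6·P7 via (13.515,37.915): [(8.2066, 62.1699) (18.8204, 57.8385) (36, 67.8779) (36, 68) (3.78, 68)]  |A|=186.1044
9. canonical 5-gon: [(8.2066, 62.1699) (18.8204, 57.8385) (36, 67.8779) (36, 68) (3.78, 68)]
10. shoelace: 186.1044

Area of P6's cell: 186.1044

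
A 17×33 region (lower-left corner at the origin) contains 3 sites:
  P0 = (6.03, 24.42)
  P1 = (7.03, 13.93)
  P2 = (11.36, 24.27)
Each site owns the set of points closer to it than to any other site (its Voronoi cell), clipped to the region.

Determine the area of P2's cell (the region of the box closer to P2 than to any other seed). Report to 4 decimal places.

Area of P2's cell: 127.4408

1. box [0,17]×[0,33]: [(0, 0) (17, 0) (17, 33) (0, 33)]
2. ⊥bis P2·P0 via (8.695,24.345): [(8.0099, 0) (17, 0) (17, 33) (8.9386, 33)]  |A|=281.3507
3. ⊥bis P2·P1 via (9.195,19.1): [(8.5549, 19.368) (17, 15.8316) (17, 33) (8.9386, 33)]  |A|=127.4408
4. canonical 4-gon: [(8.5549, 19.368) (17, 15.8316) (17, 33) (8.9386, 33)]
5. shoelace: 127.4408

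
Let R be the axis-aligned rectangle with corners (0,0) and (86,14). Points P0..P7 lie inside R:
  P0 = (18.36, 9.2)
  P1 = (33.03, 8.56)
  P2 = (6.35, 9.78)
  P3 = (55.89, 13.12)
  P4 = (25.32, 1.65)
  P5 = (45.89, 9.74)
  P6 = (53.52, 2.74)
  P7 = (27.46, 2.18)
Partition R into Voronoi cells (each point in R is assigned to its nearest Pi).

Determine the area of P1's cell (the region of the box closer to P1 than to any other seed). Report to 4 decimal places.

1. box [0,86]×[0,14]: [(0, 0) (86, 0) (86, 14) (0, 14)]
2. ⊥bis P1·P0 via (25.695,8.88): [(25.3076, 0) (86, 0) (86, 14) (25.9184, 14)]  |A|=845.4182
3. ⊥bis P1·P2 via (19.69,9.17): [(25.3076, 0) (86, 0) (86, 14) (25.9184, 14)]  |A|=845.4182
4. ⊥bis P1·P3 via (44.46,10.84): [(25.3076, 0) (46.6223, 0) (43.8297, 14) (25.9184, 14)]  |A|=274.582
5. ⊥bis P1·P4 via (29.175,5.105): [(25.6995, 8.9829) (33.7503, 0) (46.6223, 0) (43.8297, 14) (25.9184, 14)]  |A|=236.6621
6. ⊥bis P1·P5 via (39.46,9.15): [(25.6995, 8.9829) (33.7503, 0) (40.2996, 0) (39.015, 14) (25.9184, 14)]  |A|=158.7002
7. ⊥bis P1·P6 via (43.275,5.65): [(25.6995, 8.9829) (33.7503, 0) (40.2996, 0) (39.015, 14) (25.9184, 14)]  |A|=158.7002
8. ⊥bis P1·P7 via (30.245,5.37): [(25.7144, 9.3254) (36.3959, 0) (40.2996, 0) (39.015, 14) (25.9184, 14)]  |A|=144.9188
9. canonical 5-gon: [(25.7144, 9.3254) (36.3959, 0) (40.2996, 0) (39.015, 14) (25.9184, 14)]
10. shoelace: 144.9188

Area of P1's cell: 144.9188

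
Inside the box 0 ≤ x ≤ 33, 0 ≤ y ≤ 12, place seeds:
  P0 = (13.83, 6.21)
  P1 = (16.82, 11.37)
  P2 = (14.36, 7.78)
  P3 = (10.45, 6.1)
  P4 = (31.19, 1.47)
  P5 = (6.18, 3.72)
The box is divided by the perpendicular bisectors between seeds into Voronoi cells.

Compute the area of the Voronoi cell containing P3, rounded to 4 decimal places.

Area of P3's cell: 49.5310

1. box [0,33]×[0,12]: [(0, 0) (33, 0) (33, 12) (0, 12)]
2. ⊥bis P3·P0 via (12.14,6.155): [(0, 0) (12.3403, 0) (11.9498, 12) (0, 12)]  |A|=145.7405
3. ⊥bis P3·P1 via (13.635,8.735): [(0, 0) (12.3403, 0) (11.9914, 10.7217) (10.9338, 12) (0, 12)]  |A|=145.0912
4. ⊥bis P3·P2 via (12.405,6.94): [(0, 0) (12.3403, 0) (12.0906, 7.6716) (10.2309, 12) (0, 12)]  |A|=142.0205
5. ⊥bis P3·P4 via (20.82,3.785): [(0, 0) (12.3403, 0) (12.0906, 7.6716) (10.2309, 12) (0, 12)]  |A|=142.0205
6. ⊥bis P3·P5 via (8.315,4.91): [(11.0517, 0) (12.3403, 0) (12.0906, 7.6716) (10.2309, 12) (4.3632, 12)]  |A|=49.531
7. canonical 5-gon: [(11.0517, 0) (12.3403, 0) (12.0906, 7.6716) (10.2309, 12) (4.3632, 12)]
8. shoelace: 49.531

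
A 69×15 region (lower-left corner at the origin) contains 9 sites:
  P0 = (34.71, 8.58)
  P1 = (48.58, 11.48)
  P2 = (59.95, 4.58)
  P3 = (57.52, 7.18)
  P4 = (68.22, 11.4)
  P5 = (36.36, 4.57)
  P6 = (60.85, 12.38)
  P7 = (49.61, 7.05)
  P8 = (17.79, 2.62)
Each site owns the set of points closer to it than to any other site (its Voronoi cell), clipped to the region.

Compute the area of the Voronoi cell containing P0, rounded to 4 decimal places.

1. box [0,69]×[0,15]: [(0, 0) (69, 0) (69, 15) (0, 15)]
2. ⊥bis P0·P1 via (41.645,10.03): [(0, 0) (43.7421, 0) (40.6059, 15) (0, 15)]  |A|=632.6098
3. ⊥bis P0·P2 via (47.33,6.58): [(0, 0) (43.7421, 0) (40.6059, 15) (0, 15)]  |A|=632.6098
4. ⊥bis P0·P3 via (46.115,7.88): [(0, 0) (43.7421, 0) (40.6059, 15) (0, 15)]  |A|=632.6098
5. ⊥bis P0·P4 via (51.465,9.99): [(0, 0) (43.7421, 0) (40.6059, 15) (0, 15)]  |A|=632.6098
6. ⊥bis P0·P5 via (35.535,6.575): [(0, 0) (19.5558, 0) (41.8261, 9.1636) (40.6059, 15) (0, 15)]  |A|=521.7924
7. ⊥bis P0·P6 via (47.78,10.48): [(0, 0) (19.5558, 0) (41.8261, 9.1636) (40.6059, 15) (0, 15)]  |A|=521.7924
8. ⊥bis P0·P7 via (42.16,7.815): [(0, 0) (19.5558, 0) (41.8261, 9.1636) (40.6059, 15) (0, 15)]  |A|=521.7924
9. ⊥bis P0·P8 via (26.25,5.6): [(27.1254, 3.1147) (41.8261, 9.1636) (40.6059, 15) (22.9389, 15)]  |A|=151.5787
10. canonical 4-gon: [(27.1254, 3.1147) (41.8261, 9.1636) (40.6059, 15) (22.9389, 15)]
11. shoelace: 151.5787

Area of P0's cell: 151.5787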